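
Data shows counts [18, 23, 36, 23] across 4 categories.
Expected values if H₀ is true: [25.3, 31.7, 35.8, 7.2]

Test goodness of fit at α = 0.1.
Chi-square goodness of fit test:
H₀: observed counts match expected distribution
H₁: observed counts differ from expected distribution
df = k - 1 = 3
χ² = Σ(O - E)²/E
   = (18 - 25.3)²/25.3 + (23 - 31.7)²/31.7 + (36 - 35.8)²/35.8 + (23 - 7.2)²/7.2
   = 2.106 + 2.388 + 0.001 + 34.672
   = 39.17
p-value < 0.0001

Since p-value < α = 0.1, we reject H₀.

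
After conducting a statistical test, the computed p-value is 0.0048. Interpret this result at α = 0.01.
Since p = 0.0048 < α = 0.01, reject H₀.
There is sufficient evidence to reject the null hypothesis; the result is statistically significant at the 0.01 level.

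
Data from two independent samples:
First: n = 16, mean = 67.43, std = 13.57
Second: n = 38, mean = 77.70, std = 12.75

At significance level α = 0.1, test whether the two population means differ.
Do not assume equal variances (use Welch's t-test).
Welch's two-sample t-test:
H₀: μ₁ = μ₂
H₁: μ₁ ≠ μ₂
s₁²/n₁ = 13.57²/16 = 11.5091,  s₂²/n₂ = 12.75²/38 = 4.2780
SE = √(s₁²/n₁ + s₂²/n₂) = √(11.5091 + 4.2780) = 3.9733
df (Welch-Satterthwaite) = (s₁²/n₁ + s₂²/n₂)² / [(s₁²/n₁)²/(n₁-1) + (s₂²/n₂)²/(n₂-1)] ≈ 26.73
t = (x̄₁ - x̄₂) / SE = (67.43 - 77.70) / 3.9733 = -10.27 / 3.9733 = -2.585
p-value = 0.0155

Since p-value < α = 0.1, we reject H₀.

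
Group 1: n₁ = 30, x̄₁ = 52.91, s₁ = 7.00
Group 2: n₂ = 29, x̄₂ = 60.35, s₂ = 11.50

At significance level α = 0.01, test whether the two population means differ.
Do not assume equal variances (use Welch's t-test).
Welch's two-sample t-test:
H₀: μ₁ = μ₂
H₁: μ₁ ≠ μ₂
s₁²/n₁ = 7.00²/30 = 1.6333,  s₂²/n₂ = 11.50²/29 = 4.5603
SE = √(s₁²/n₁ + s₂²/n₂) = √(1.6333 + 4.5603) = 2.4887
df (Welch-Satterthwaite) = (s₁²/n₁ + s₂²/n₂)² / [(s₁²/n₁)²/(n₁-1) + (s₂²/n₂)²/(n₂-1)] ≈ 45.96
t = (x̄₁ - x̄₂) / SE = (52.91 - 60.35) / 2.4887 = -7.44 / 2.4887 = -2.990
p-value = 0.0045

Since p-value < α = 0.01, we reject H₀.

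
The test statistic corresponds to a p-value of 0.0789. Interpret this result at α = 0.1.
Since p = 0.0789 < α = 0.1, reject H₀.
There is sufficient evidence to reject the null hypothesis; the result is statistically significant at the 0.1 level.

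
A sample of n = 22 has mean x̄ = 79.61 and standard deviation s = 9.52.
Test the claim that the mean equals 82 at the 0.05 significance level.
One-sample t-test:
H₀: μ = 82
H₁: μ ≠ 82
df = n - 1 = 21
t = (x̄ - μ₀) / (s/√n) = (79.61 - 82) / (9.52/√22) = -1.178
p-value = 0.2522

Since p-value > α = 0.05, we fail to reject H₀.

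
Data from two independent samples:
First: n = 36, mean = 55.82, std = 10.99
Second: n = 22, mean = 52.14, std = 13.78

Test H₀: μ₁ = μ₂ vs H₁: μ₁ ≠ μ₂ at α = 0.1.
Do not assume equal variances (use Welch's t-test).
Welch's two-sample t-test:
H₀: μ₁ = μ₂
H₁: μ₁ ≠ μ₂
s₁²/n₁ = 10.99²/36 = 3.3550,  s₂²/n₂ = 13.78²/22 = 8.6313
SE = √(s₁²/n₁ + s₂²/n₂) = √(3.3550 + 8.6313) = 3.4621
df (Welch-Satterthwaite) = (s₁²/n₁ + s₂²/n₂)² / [(s₁²/n₁)²/(n₁-1) + (s₂²/n₂)²/(n₂-1)] ≈ 37.13
t = (x̄₁ - x̄₂) / SE = (55.82 - 52.14) / 3.4621 = 3.68 / 3.4621 = 1.063
p-value = 0.2947

Since p-value > α = 0.1, we fail to reject H₀.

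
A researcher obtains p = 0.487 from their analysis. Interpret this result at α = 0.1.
Since p = 0.487 > α = 0.1, fail to reject H₀.
There is insufficient evidence to reject the null hypothesis; the result is not statistically significant at the 0.1 level.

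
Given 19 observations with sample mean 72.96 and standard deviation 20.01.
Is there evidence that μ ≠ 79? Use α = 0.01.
One-sample t-test:
H₀: μ = 79
H₁: μ ≠ 79
df = n - 1 = 18
t = (x̄ - μ₀) / (s/√n) = (72.96 - 79) / (20.01/√19) = -1.316
p-value = 0.2048

Since p-value > α = 0.01, we fail to reject H₀.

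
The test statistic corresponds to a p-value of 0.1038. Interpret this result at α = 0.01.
Since p = 0.1038 > α = 0.01, fail to reject H₀.
There is insufficient evidence to reject the null hypothesis; the result is not statistically significant at the 0.01 level.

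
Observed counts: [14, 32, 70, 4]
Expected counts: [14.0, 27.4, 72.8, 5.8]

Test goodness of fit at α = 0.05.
Chi-square goodness of fit test:
H₀: observed counts match expected distribution
H₁: observed counts differ from expected distribution
df = k - 1 = 3
χ² = Σ(O - E)²/E
   = (14 - 14.0)²/14.0 + (32 - 27.4)²/27.4 + (70 - 72.8)²/72.8 + (4 - 5.8)²/5.8
   = 0.000 + 0.772 + 0.108 + 0.559
   = 1.44
p-value = 0.6965

Since p-value > α = 0.05, we fail to reject H₀.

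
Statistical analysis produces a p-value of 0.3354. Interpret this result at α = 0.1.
Since p = 0.3354 > α = 0.1, fail to reject H₀.
There is insufficient evidence to reject the null hypothesis; the result is not statistically significant at the 0.1 level.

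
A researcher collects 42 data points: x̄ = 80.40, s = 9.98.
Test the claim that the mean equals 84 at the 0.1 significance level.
One-sample t-test:
H₀: μ = 84
H₁: μ ≠ 84
df = n - 1 = 41
t = (x̄ - μ₀) / (s/√n) = (80.40 - 84) / (9.98/√42) = -2.338
p-value = 0.0244

Since p-value < α = 0.1, we reject H₀.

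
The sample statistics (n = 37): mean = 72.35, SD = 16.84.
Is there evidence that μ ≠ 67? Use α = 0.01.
One-sample t-test:
H₀: μ = 67
H₁: μ ≠ 67
df = n - 1 = 36
t = (x̄ - μ₀) / (s/√n) = (72.35 - 67) / (16.84/√37) = 1.932
p-value = 0.0612

Since p-value > α = 0.01, we fail to reject H₀.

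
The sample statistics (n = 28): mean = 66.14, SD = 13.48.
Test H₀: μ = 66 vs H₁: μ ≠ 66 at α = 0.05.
One-sample t-test:
H₀: μ = 66
H₁: μ ≠ 66
df = n - 1 = 27
t = (x̄ - μ₀) / (s/√n) = (66.14 - 66) / (13.48/√28) = 0.055
p-value = 0.9566

Since p-value > α = 0.05, we fail to reject H₀.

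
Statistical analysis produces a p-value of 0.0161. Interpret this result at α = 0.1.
Since p = 0.0161 < α = 0.1, reject H₀.
There is sufficient evidence to reject the null hypothesis; the result is statistically significant at the 0.1 level.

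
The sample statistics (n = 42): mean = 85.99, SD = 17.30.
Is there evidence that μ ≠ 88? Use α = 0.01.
One-sample t-test:
H₀: μ = 88
H₁: μ ≠ 88
df = n - 1 = 41
t = (x̄ - μ₀) / (s/√n) = (85.99 - 88) / (17.30/√42) = -0.753
p-value = 0.4558

Since p-value > α = 0.01, we fail to reject H₀.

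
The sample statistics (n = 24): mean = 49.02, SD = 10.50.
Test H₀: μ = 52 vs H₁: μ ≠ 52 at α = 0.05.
One-sample t-test:
H₀: μ = 52
H₁: μ ≠ 52
df = n - 1 = 23
t = (x̄ - μ₀) / (s/√n) = (49.02 - 52) / (10.50/√24) = -1.390
p-value = 0.1777

Since p-value > α = 0.05, we fail to reject H₀.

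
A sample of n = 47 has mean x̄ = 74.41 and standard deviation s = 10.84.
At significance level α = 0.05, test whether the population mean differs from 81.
One-sample t-test:
H₀: μ = 81
H₁: μ ≠ 81
df = n - 1 = 46
t = (x̄ - μ₀) / (s/√n) = (74.41 - 81) / (10.84/√47) = -4.168
p-value = 0.0001

Since p-value < α = 0.05, we reject H₀.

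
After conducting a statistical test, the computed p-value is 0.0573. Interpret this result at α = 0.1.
Since p = 0.0573 < α = 0.1, reject H₀.
There is sufficient evidence to reject the null hypothesis; the result is statistically significant at the 0.1 level.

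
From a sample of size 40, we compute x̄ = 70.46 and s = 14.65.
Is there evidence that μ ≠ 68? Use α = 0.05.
One-sample t-test:
H₀: μ = 68
H₁: μ ≠ 68
df = n - 1 = 39
t = (x̄ - μ₀) / (s/√n) = (70.46 - 68) / (14.65/√40) = 1.062
p-value = 0.2948

Since p-value > α = 0.05, we fail to reject H₀.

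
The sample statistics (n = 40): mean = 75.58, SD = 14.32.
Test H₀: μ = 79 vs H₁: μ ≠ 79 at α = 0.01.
One-sample t-test:
H₀: μ = 79
H₁: μ ≠ 79
df = n - 1 = 39
t = (x̄ - μ₀) / (s/√n) = (75.58 - 79) / (14.32/√40) = -1.510
p-value = 0.1390

Since p-value > α = 0.01, we fail to reject H₀.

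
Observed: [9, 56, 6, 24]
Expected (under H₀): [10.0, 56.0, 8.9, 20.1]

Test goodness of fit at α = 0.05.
Chi-square goodness of fit test:
H₀: observed counts match expected distribution
H₁: observed counts differ from expected distribution
df = k - 1 = 3
χ² = Σ(O - E)²/E
   = (9 - 10.0)²/10.0 + (56 - 56.0)²/56.0 + (6 - 8.9)²/8.9 + (24 - 20.1)²/20.1
   = 0.100 + 0.000 + 0.945 + 0.757
   = 1.80
p-value = 0.6146

Since p-value > α = 0.05, we fail to reject H₀.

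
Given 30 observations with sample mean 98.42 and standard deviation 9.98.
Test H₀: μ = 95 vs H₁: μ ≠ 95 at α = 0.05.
One-sample t-test:
H₀: μ = 95
H₁: μ ≠ 95
df = n - 1 = 29
t = (x̄ - μ₀) / (s/√n) = (98.42 - 95) / (9.98/√30) = 1.877
p-value = 0.0706

Since p-value > α = 0.05, we fail to reject H₀.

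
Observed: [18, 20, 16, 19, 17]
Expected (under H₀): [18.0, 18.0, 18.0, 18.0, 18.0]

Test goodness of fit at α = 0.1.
Chi-square goodness of fit test:
H₀: observed counts match expected distribution
H₁: observed counts differ from expected distribution
df = k - 1 = 4
χ² = Σ(O - E)²/E
   = (18 - 18.0)²/18.0 + (20 - 18.0)²/18.0 + (16 - 18.0)²/18.0 + (19 - 18.0)²/18.0 + (17 - 18.0)²/18.0
   = 0.000 + 0.222 + 0.222 + 0.056 + 0.056
   = 0.56
p-value = 0.9679

Since p-value > α = 0.1, we fail to reject H₀.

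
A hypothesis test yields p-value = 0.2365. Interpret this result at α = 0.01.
Since p = 0.2365 > α = 0.01, fail to reject H₀.
There is insufficient evidence to reject the null hypothesis; the result is not statistically significant at the 0.01 level.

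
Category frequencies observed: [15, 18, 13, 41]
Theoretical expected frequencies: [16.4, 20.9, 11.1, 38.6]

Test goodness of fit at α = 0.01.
Chi-square goodness of fit test:
H₀: observed counts match expected distribution
H₁: observed counts differ from expected distribution
df = k - 1 = 3
χ² = Σ(O - E)²/E
   = (15 - 16.4)²/16.4 + (18 - 20.9)²/20.9 + (13 - 11.1)²/11.1 + (41 - 38.6)²/38.6
   = 0.120 + 0.402 + 0.325 + 0.149
   = 1.00
p-value = 0.8021

Since p-value > α = 0.01, we fail to reject H₀.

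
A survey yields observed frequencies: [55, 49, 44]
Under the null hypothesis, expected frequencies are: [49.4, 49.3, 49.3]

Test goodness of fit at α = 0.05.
Chi-square goodness of fit test:
H₀: observed counts match expected distribution
H₁: observed counts differ from expected distribution
df = k - 1 = 2
χ² = Σ(O - E)²/E
   = (55 - 49.4)²/49.4 + (49 - 49.3)²/49.3 + (44 - 49.3)²/49.3
   = 0.635 + 0.002 + 0.570
   = 1.21
p-value = 0.5471

Since p-value > α = 0.05, we fail to reject H₀.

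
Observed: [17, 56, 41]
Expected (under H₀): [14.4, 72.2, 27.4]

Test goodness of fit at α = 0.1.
Chi-square goodness of fit test:
H₀: observed counts match expected distribution
H₁: observed counts differ from expected distribution
df = k - 1 = 2
χ² = Σ(O - E)²/E
   = (17 - 14.4)²/14.4 + (56 - 72.2)²/72.2 + (41 - 27.4)²/27.4
   = 0.469 + 3.635 + 6.750
   = 10.85
p-value = 0.0044

Since p-value < α = 0.1, we reject H₀.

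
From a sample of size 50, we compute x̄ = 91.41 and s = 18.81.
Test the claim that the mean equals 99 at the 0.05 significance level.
One-sample t-test:
H₀: μ = 99
H₁: μ ≠ 99
df = n - 1 = 49
t = (x̄ - μ₀) / (s/√n) = (91.41 - 99) / (18.81/√50) = -2.853
p-value = 0.0063

Since p-value < α = 0.05, we reject H₀.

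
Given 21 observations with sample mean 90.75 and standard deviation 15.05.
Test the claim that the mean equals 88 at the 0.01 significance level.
One-sample t-test:
H₀: μ = 88
H₁: μ ≠ 88
df = n - 1 = 20
t = (x̄ - μ₀) / (s/√n) = (90.75 - 88) / (15.05/√21) = 0.837
p-value = 0.4123

Since p-value > α = 0.01, we fail to reject H₀.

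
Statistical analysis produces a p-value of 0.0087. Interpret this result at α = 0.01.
Since p = 0.0087 < α = 0.01, reject H₀.
There is sufficient evidence to reject the null hypothesis; the result is statistically significant at the 0.01 level.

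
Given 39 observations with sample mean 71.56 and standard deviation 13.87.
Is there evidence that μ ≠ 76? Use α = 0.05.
One-sample t-test:
H₀: μ = 76
H₁: μ ≠ 76
df = n - 1 = 38
t = (x̄ - μ₀) / (s/√n) = (71.56 - 76) / (13.87/√39) = -1.999
p-value = 0.0528

Since p-value > α = 0.05, we fail to reject H₀.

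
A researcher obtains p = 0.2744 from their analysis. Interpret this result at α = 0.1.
Since p = 0.2744 > α = 0.1, fail to reject H₀.
There is insufficient evidence to reject the null hypothesis; the result is not statistically significant at the 0.1 level.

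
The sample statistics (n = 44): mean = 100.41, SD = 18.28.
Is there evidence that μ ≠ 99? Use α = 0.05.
One-sample t-test:
H₀: μ = 99
H₁: μ ≠ 99
df = n - 1 = 43
t = (x̄ - μ₀) / (s/√n) = (100.41 - 99) / (18.28/√44) = 0.512
p-value = 0.6115

Since p-value > α = 0.05, we fail to reject H₀.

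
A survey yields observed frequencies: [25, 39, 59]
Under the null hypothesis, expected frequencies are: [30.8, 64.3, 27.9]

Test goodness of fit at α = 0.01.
Chi-square goodness of fit test:
H₀: observed counts match expected distribution
H₁: observed counts differ from expected distribution
df = k - 1 = 2
χ² = Σ(O - E)²/E
   = (25 - 30.8)²/30.8 + (39 - 64.3)²/64.3 + (59 - 27.9)²/27.9
   = 1.092 + 9.955 + 34.667
   = 45.71
p-value < 0.0001

Since p-value < α = 0.01, we reject H₀.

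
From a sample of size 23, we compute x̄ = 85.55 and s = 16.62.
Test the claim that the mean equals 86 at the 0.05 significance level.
One-sample t-test:
H₀: μ = 86
H₁: μ ≠ 86
df = n - 1 = 22
t = (x̄ - μ₀) / (s/√n) = (85.55 - 86) / (16.62/√23) = -0.130
p-value = 0.8979

Since p-value > α = 0.05, we fail to reject H₀.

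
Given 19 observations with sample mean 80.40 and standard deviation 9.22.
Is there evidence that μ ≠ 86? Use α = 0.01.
One-sample t-test:
H₀: μ = 86
H₁: μ ≠ 86
df = n - 1 = 18
t = (x̄ - μ₀) / (s/√n) = (80.40 - 86) / (9.22/√19) = -2.647
p-value = 0.0164

Since p-value > α = 0.01, we fail to reject H₀.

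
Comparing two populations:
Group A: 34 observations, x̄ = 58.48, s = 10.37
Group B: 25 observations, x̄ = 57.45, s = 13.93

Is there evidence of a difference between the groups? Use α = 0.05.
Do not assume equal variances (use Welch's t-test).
Welch's two-sample t-test:
H₀: μ₁ = μ₂
H₁: μ₁ ≠ μ₂
s₁²/n₁ = 10.37²/34 = 3.1628,  s₂²/n₂ = 13.93²/25 = 7.7618
SE = √(s₁²/n₁ + s₂²/n₂) = √(3.1628 + 7.7618) = 3.3052
df (Welch-Satterthwaite) = (s₁²/n₁ + s₂²/n₂)² / [(s₁²/n₁)²/(n₁-1) + (s₂²/n₂)²/(n₂-1)] ≈ 42.42
t = (x̄₁ - x̄₂) / SE = (58.48 - 57.45) / 3.3052 = 1.03 / 3.3052 = 0.312
p-value = 0.7569

Since p-value > α = 0.05, we fail to reject H₀.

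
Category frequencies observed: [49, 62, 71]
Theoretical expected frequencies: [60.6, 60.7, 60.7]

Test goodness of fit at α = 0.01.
Chi-square goodness of fit test:
H₀: observed counts match expected distribution
H₁: observed counts differ from expected distribution
df = k - 1 = 2
χ² = Σ(O - E)²/E
   = (49 - 60.6)²/60.6 + (62 - 60.7)²/60.7 + (71 - 60.7)²/60.7
   = 2.220 + 0.028 + 1.748
   = 4.00
p-value = 0.1356

Since p-value > α = 0.01, we fail to reject H₀.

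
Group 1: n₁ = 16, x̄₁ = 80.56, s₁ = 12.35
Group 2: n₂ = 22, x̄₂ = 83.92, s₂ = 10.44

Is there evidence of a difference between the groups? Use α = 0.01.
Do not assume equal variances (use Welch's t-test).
Welch's two-sample t-test:
H₀: μ₁ = μ₂
H₁: μ₁ ≠ μ₂
s₁²/n₁ = 12.35²/16 = 9.5327,  s₂²/n₂ = 10.44²/22 = 4.9543
SE = √(s₁²/n₁ + s₂²/n₂) = √(9.5327 + 4.9543) = 3.8062
df (Welch-Satterthwaite) = (s₁²/n₁ + s₂²/n₂)² / [(s₁²/n₁)²/(n₁-1) + (s₂²/n₂)²/(n₂-1)] ≈ 29.04
t = (x̄₁ - x̄₂) / SE = (80.56 - 83.92) / 3.8062 = -3.36 / 3.8062 = -0.883
p-value = 0.3846

Since p-value > α = 0.01, we fail to reject H₀.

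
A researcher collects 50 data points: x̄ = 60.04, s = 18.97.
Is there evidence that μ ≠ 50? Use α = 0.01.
One-sample t-test:
H₀: μ = 50
H₁: μ ≠ 50
df = n - 1 = 49
t = (x̄ - μ₀) / (s/√n) = (60.04 - 50) / (18.97/√50) = 3.742
p-value = 0.0005

Since p-value < α = 0.01, we reject H₀.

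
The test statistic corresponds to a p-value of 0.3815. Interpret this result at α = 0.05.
Since p = 0.3815 > α = 0.05, fail to reject H₀.
There is insufficient evidence to reject the null hypothesis; the result is not statistically significant at the 0.05 level.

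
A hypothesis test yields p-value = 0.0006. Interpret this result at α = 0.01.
Since p = 0.0006 < α = 0.01, reject H₀.
There is sufficient evidence to reject the null hypothesis; the result is statistically significant at the 0.01 level.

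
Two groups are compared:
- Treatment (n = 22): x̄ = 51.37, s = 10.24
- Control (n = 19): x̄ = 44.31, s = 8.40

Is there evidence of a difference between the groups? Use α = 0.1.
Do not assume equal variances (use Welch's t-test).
Welch's two-sample t-test:
H₀: μ₁ = μ₂
H₁: μ₁ ≠ μ₂
s₁²/n₁ = 10.24²/22 = 4.7663,  s₂²/n₂ = 8.40²/19 = 3.7137
SE = √(s₁²/n₁ + s₂²/n₂) = √(4.7663 + 3.7137) = 2.9120
df (Welch-Satterthwaite) = (s₁²/n₁ + s₂²/n₂)² / [(s₁²/n₁)²/(n₁-1) + (s₂²/n₂)²/(n₂-1)] ≈ 38.91
t = (x̄₁ - x̄₂) / SE = (51.37 - 44.31) / 2.9120 = 7.06 / 2.9120 = 2.424
p-value = 0.0201

Since p-value < α = 0.1, we reject H₀.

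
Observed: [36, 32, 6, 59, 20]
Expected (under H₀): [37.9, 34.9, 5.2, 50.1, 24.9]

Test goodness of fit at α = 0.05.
Chi-square goodness of fit test:
H₀: observed counts match expected distribution
H₁: observed counts differ from expected distribution
df = k - 1 = 4
χ² = Σ(O - E)²/E
   = (36 - 37.9)²/37.9 + (32 - 34.9)²/34.9 + (6 - 5.2)²/5.2 + (59 - 50.1)²/50.1 + (20 - 24.9)²/24.9
   = 0.095 + 0.241 + 0.123 + 1.581 + 0.964
   = 3.00
p-value = 0.5571

Since p-value > α = 0.05, we fail to reject H₀.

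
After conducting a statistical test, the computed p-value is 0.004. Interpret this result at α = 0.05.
Since p = 0.004 < α = 0.05, reject H₀.
There is sufficient evidence to reject the null hypothesis; the result is statistically significant at the 0.05 level.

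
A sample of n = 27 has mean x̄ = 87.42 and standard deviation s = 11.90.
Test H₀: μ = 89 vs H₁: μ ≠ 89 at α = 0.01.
One-sample t-test:
H₀: μ = 89
H₁: μ ≠ 89
df = n - 1 = 26
t = (x̄ - μ₀) / (s/√n) = (87.42 - 89) / (11.90/√27) = -0.690
p-value = 0.4964

Since p-value > α = 0.01, we fail to reject H₀.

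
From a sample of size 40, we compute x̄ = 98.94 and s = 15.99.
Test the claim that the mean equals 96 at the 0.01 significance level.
One-sample t-test:
H₀: μ = 96
H₁: μ ≠ 96
df = n - 1 = 39
t = (x̄ - μ₀) / (s/√n) = (98.94 - 96) / (15.99/√40) = 1.163
p-value = 0.2520

Since p-value > α = 0.01, we fail to reject H₀.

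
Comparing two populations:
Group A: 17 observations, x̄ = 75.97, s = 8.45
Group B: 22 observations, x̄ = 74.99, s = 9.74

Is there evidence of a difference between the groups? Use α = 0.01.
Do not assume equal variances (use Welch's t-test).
Welch's two-sample t-test:
H₀: μ₁ = μ₂
H₁: μ₁ ≠ μ₂
s₁²/n₁ = 8.45²/17 = 4.2001,  s₂²/n₂ = 9.74²/22 = 4.3122
SE = √(s₁²/n₁ + s₂²/n₂) = √(4.2001 + 4.3122) = 2.9176
df (Welch-Satterthwaite) = (s₁²/n₁ + s₂²/n₂)² / [(s₁²/n₁)²/(n₁-1) + (s₂²/n₂)²/(n₂-1)] ≈ 36.45
t = (x̄₁ - x̄₂) / SE = (75.97 - 74.99) / 2.9176 = 0.98 / 2.9176 = 0.336
p-value = 0.7389

Since p-value > α = 0.01, we fail to reject H₀.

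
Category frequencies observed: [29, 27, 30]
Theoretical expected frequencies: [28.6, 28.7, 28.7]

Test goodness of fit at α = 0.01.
Chi-square goodness of fit test:
H₀: observed counts match expected distribution
H₁: observed counts differ from expected distribution
df = k - 1 = 2
χ² = Σ(O - E)²/E
   = (29 - 28.6)²/28.6 + (27 - 28.7)²/28.7 + (30 - 28.7)²/28.7
   = 0.006 + 0.101 + 0.059
   = 0.17
p-value = 0.9207

Since p-value > α = 0.01, we fail to reject H₀.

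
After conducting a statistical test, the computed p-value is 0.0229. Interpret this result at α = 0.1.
Since p = 0.0229 < α = 0.1, reject H₀.
There is sufficient evidence to reject the null hypothesis; the result is statistically significant at the 0.1 level.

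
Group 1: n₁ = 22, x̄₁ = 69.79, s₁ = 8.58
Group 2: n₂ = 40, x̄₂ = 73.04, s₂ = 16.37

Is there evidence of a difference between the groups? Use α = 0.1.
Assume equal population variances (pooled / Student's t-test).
Student's two-sample t-test (equal variances):
H₀: μ₁ = μ₂
H₁: μ₁ ≠ μ₂
df = n₁ + n₂ - 2 = 60
Pooled variance s_p² = [(n₁-1)s₁² + (n₂-1)s₂²] / (n₁ + n₂ - 2) = [(21)(8.58²) + (39)(16.37²)] / 60 = 199.9507
SE = √(s_p²(1/n₁ + 1/n₂)) = √(199.9507 × (1/22 + 1/40)) = 3.7533
t = (x̄₁ - x̄₂) / SE = (69.79 - 73.04) / 3.7533 = -3.25 / 3.7533 = -0.866
p-value = 0.3900

Since p-value > α = 0.1, we fail to reject H₀.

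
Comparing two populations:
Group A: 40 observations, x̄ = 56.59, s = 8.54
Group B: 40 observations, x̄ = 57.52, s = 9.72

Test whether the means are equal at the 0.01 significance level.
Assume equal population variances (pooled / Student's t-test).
Student's two-sample t-test (equal variances):
H₀: μ₁ = μ₂
H₁: μ₁ ≠ μ₂
df = n₁ + n₂ - 2 = 78
Pooled variance s_p² = [(n₁-1)s₁² + (n₂-1)s₂²] / (n₁ + n₂ - 2) = [(39)(8.54²) + (39)(9.72²)] / 78 = 83.7050
SE = √(s_p²(1/n₁ + 1/n₂)) = √(83.7050 × (1/40 + 1/40)) = 2.0458
t = (x̄₁ - x̄₂) / SE = (56.59 - 57.52) / 2.0458 = -0.93 / 2.0458 = -0.455
p-value = 0.6507

Since p-value > α = 0.01, we fail to reject H₀.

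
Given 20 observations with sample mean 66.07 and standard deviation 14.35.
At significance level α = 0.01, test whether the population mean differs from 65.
One-sample t-test:
H₀: μ = 65
H₁: μ ≠ 65
df = n - 1 = 19
t = (x̄ - μ₀) / (s/√n) = (66.07 - 65) / (14.35/√20) = 0.333
p-value = 0.7424

Since p-value > α = 0.01, we fail to reject H₀.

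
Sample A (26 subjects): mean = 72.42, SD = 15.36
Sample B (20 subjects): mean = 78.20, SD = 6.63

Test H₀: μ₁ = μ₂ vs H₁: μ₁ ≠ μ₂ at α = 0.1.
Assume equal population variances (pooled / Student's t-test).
Student's two-sample t-test (equal variances):
H₀: μ₁ = μ₂
H₁: μ₁ ≠ μ₂
df = n₁ + n₂ - 2 = 44
Pooled variance s_p² = [(n₁-1)s₁² + (n₂-1)s₂²] / (n₁ + n₂ - 2) = [(25)(15.36²) + (19)(6.63²)] / 44 = 153.0323
SE = √(s_p²(1/n₁ + 1/n₂)) = √(153.0323 × (1/26 + 1/20)) = 3.6793
t = (x̄₁ - x̄₂) / SE = (72.42 - 78.20) / 3.6793 = -5.78 / 3.6793 = -1.571
p-value = 0.1234

Since p-value > α = 0.1, we fail to reject H₀.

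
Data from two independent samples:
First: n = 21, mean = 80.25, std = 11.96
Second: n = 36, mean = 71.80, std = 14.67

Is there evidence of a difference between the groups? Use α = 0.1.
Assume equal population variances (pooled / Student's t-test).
Student's two-sample t-test (equal variances):
H₀: μ₁ = μ₂
H₁: μ₁ ≠ μ₂
df = n₁ + n₂ - 2 = 55
Pooled variance s_p² = [(n₁-1)s₁² + (n₂-1)s₂²] / (n₁ + n₂ - 2) = [(20)(11.96²) + (35)(14.67²)] / 55 = 188.9662
SE = √(s_p²(1/n₁ + 1/n₂)) = √(188.9662 × (1/21 + 1/36)) = 3.7746
t = (x̄₁ - x̄₂) / SE = (80.25 - 71.80) / 3.7746 = 8.45 / 3.7746 = 2.239
p-value = 0.0292

Since p-value < α = 0.1, we reject H₀.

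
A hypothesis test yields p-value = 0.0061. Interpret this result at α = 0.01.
Since p = 0.0061 < α = 0.01, reject H₀.
There is sufficient evidence to reject the null hypothesis; the result is statistically significant at the 0.01 level.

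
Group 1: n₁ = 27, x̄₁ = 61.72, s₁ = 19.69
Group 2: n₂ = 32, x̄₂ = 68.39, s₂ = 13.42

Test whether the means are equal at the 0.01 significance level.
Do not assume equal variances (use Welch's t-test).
Welch's two-sample t-test:
H₀: μ₁ = μ₂
H₁: μ₁ ≠ μ₂
s₁²/n₁ = 19.69²/27 = 14.3591,  s₂²/n₂ = 13.42²/32 = 5.6280
SE = √(s₁²/n₁ + s₂²/n₂) = √(14.3591 + 5.6280) = 4.4707
df (Welch-Satterthwaite) = (s₁²/n₁ + s₂²/n₂)² / [(s₁²/n₁)²/(n₁-1) + (s₂²/n₂)²/(n₂-1)] ≈ 44.63
t = (x̄₁ - x̄₂) / SE = (61.72 - 68.39) / 4.4707 = -6.67 / 4.4707 = -1.492
p-value = 0.1428

Since p-value > α = 0.01, we fail to reject H₀.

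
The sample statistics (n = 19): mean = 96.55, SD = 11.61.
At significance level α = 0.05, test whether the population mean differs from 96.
One-sample t-test:
H₀: μ = 96
H₁: μ ≠ 96
df = n - 1 = 18
t = (x̄ - μ₀) / (s/√n) = (96.55 - 96) / (11.61/√19) = 0.206
p-value = 0.8387

Since p-value > α = 0.05, we fail to reject H₀.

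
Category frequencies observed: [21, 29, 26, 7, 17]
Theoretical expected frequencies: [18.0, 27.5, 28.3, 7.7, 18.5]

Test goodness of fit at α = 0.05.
Chi-square goodness of fit test:
H₀: observed counts match expected distribution
H₁: observed counts differ from expected distribution
df = k - 1 = 4
χ² = Σ(O - E)²/E
   = (21 - 18.0)²/18.0 + (29 - 27.5)²/27.5 + (26 - 28.3)²/28.3 + (7 - 7.7)²/7.7 + (17 - 18.5)²/18.5
   = 0.500 + 0.082 + 0.187 + 0.064 + 0.122
   = 0.95
p-value = 0.9167

Since p-value > α = 0.05, we fail to reject H₀.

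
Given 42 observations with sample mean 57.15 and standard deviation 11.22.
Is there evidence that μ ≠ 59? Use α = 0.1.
One-sample t-test:
H₀: μ = 59
H₁: μ ≠ 59
df = n - 1 = 41
t = (x̄ - μ₀) / (s/√n) = (57.15 - 59) / (11.22/√42) = -1.069
p-value = 0.2915

Since p-value > α = 0.1, we fail to reject H₀.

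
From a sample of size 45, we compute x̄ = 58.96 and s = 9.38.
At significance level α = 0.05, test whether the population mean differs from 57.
One-sample t-test:
H₀: μ = 57
H₁: μ ≠ 57
df = n - 1 = 44
t = (x̄ - μ₀) / (s/√n) = (58.96 - 57) / (9.38/√45) = 1.402
p-value = 0.1680

Since p-value > α = 0.05, we fail to reject H₀.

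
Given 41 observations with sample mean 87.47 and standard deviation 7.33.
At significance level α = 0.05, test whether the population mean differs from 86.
One-sample t-test:
H₀: μ = 86
H₁: μ ≠ 86
df = n - 1 = 40
t = (x̄ - μ₀) / (s/√n) = (87.47 - 86) / (7.33/√41) = 1.284
p-value = 0.2065

Since p-value > α = 0.05, we fail to reject H₀.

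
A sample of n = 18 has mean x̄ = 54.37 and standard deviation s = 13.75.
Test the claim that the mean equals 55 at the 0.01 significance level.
One-sample t-test:
H₀: μ = 55
H₁: μ ≠ 55
df = n - 1 = 17
t = (x̄ - μ₀) / (s/√n) = (54.37 - 55) / (13.75/√18) = -0.194
p-value = 0.8482

Since p-value > α = 0.01, we fail to reject H₀.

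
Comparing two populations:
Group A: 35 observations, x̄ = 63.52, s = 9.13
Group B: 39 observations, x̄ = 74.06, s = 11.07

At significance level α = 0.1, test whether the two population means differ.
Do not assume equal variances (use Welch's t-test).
Welch's two-sample t-test:
H₀: μ₁ = μ₂
H₁: μ₁ ≠ μ₂
s₁²/n₁ = 9.13²/35 = 2.3816,  s₂²/n₂ = 11.07²/39 = 3.1422
SE = √(s₁²/n₁ + s₂²/n₂) = √(2.3816 + 3.1422) = 2.3503
df (Welch-Satterthwaite) = (s₁²/n₁ + s₂²/n₂)² / [(s₁²/n₁)²/(n₁-1) + (s₂²/n₂)²/(n₂-1)] ≈ 71.52
t = (x̄₁ - x̄₂) / SE = (63.52 - 74.06) / 2.3503 = -10.54 / 2.3503 = -4.485
p-value < 0.0001

Since p-value < α = 0.1, we reject H₀.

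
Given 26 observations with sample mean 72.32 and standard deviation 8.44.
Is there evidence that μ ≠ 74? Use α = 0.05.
One-sample t-test:
H₀: μ = 74
H₁: μ ≠ 74
df = n - 1 = 25
t = (x̄ - μ₀) / (s/√n) = (72.32 - 74) / (8.44/√26) = -1.015
p-value = 0.3198

Since p-value > α = 0.05, we fail to reject H₀.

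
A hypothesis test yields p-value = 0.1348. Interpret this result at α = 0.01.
Since p = 0.1348 > α = 0.01, fail to reject H₀.
There is insufficient evidence to reject the null hypothesis; the result is not statistically significant at the 0.01 level.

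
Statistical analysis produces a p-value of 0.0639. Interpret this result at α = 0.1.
Since p = 0.0639 < α = 0.1, reject H₀.
There is sufficient evidence to reject the null hypothesis; the result is statistically significant at the 0.1 level.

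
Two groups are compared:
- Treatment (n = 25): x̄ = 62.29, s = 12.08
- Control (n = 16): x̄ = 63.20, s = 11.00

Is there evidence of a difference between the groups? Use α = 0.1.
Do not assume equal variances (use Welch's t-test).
Welch's two-sample t-test:
H₀: μ₁ = μ₂
H₁: μ₁ ≠ μ₂
s₁²/n₁ = 12.08²/25 = 5.8371,  s₂²/n₂ = 11.00²/16 = 7.5625
SE = √(s₁²/n₁ + s₂²/n₂) = √(5.8371 + 7.5625) = 3.6605
df (Welch-Satterthwaite) = (s₁²/n₁ + s₂²/n₂)² / [(s₁²/n₁)²/(n₁-1) + (s₂²/n₂)²/(n₂-1)] ≈ 34.31
t = (x̄₁ - x̄₂) / SE = (62.29 - 63.20) / 3.6605 = -0.91 / 3.6605 = -0.249
p-value = 0.8052

Since p-value > α = 0.1, we fail to reject H₀.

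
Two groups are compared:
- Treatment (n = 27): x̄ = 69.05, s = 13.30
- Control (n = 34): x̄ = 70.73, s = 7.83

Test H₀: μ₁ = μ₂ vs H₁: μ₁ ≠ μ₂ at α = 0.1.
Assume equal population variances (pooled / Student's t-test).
Student's two-sample t-test (equal variances):
H₀: μ₁ = μ₂
H₁: μ₁ ≠ μ₂
df = n₁ + n₂ - 2 = 59
Pooled variance s_p² = [(n₁-1)s₁² + (n₂-1)s₂²] / (n₁ + n₂ - 2) = [(26)(13.30²) + (33)(7.83²)] / 59 = 112.2429
SE = √(s_p²(1/n₁ + 1/n₂)) = √(112.2429 × (1/27 + 1/34)) = 2.7310
t = (x̄₁ - x̄₂) / SE = (69.05 - 70.73) / 2.7310 = -1.68 / 2.7310 = -0.615
p-value = 0.5408

Since p-value > α = 0.1, we fail to reject H₀.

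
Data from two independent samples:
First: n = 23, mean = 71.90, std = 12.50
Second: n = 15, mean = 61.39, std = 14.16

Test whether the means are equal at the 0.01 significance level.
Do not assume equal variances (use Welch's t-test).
Welch's two-sample t-test:
H₀: μ₁ = μ₂
H₁: μ₁ ≠ μ₂
s₁²/n₁ = 12.50²/23 = 6.7935,  s₂²/n₂ = 14.16²/15 = 13.3670
SE = √(s₁²/n₁ + s₂²/n₂) = √(6.7935 + 13.3670) = 4.4900
df (Welch-Satterthwaite) = (s₁²/n₁ + s₂²/n₂)² / [(s₁²/n₁)²/(n₁-1) + (s₂²/n₂)²/(n₂-1)] ≈ 27.35
t = (x̄₁ - x̄₂) / SE = (71.90 - 61.39) / 4.4900 = 10.51 / 4.4900 = 2.341
p-value = 0.0268

Since p-value > α = 0.01, we fail to reject H₀.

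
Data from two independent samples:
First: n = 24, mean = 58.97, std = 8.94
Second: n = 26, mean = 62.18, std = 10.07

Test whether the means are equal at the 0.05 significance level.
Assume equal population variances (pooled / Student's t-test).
Student's two-sample t-test (equal variances):
H₀: μ₁ = μ₂
H₁: μ₁ ≠ μ₂
df = n₁ + n₂ - 2 = 48
Pooled variance s_p² = [(n₁-1)s₁² + (n₂-1)s₂²] / (n₁ + n₂ - 2) = [(23)(8.94²) + (25)(10.07²)] / 48 = 91.1118
SE = √(s_p²(1/n₁ + 1/n₂)) = √(91.1118 × (1/24 + 1/26)) = 2.7020
t = (x̄₁ - x̄₂) / SE = (58.97 - 62.18) / 2.7020 = -3.21 / 2.7020 = -1.188
p-value = 0.2407

Since p-value > α = 0.05, we fail to reject H₀.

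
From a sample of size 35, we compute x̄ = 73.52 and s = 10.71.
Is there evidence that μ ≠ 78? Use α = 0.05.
One-sample t-test:
H₀: μ = 78
H₁: μ ≠ 78
df = n - 1 = 34
t = (x̄ - μ₀) / (s/√n) = (73.52 - 78) / (10.71/√35) = -2.475
p-value = 0.0185

Since p-value < α = 0.05, we reject H₀.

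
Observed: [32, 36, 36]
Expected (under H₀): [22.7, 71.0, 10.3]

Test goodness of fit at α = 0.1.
Chi-square goodness of fit test:
H₀: observed counts match expected distribution
H₁: observed counts differ from expected distribution
df = k - 1 = 2
χ² = Σ(O - E)²/E
   = (32 - 22.7)²/22.7 + (36 - 71.0)²/71.0 + (36 - 10.3)²/10.3
   = 3.810 + 17.254 + 64.125
   = 85.19
p-value < 0.0001

Since p-value < α = 0.1, we reject H₀.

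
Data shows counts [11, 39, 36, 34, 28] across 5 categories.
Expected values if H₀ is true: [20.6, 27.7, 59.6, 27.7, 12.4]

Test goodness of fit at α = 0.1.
Chi-square goodness of fit test:
H₀: observed counts match expected distribution
H₁: observed counts differ from expected distribution
df = k - 1 = 4
χ² = Σ(O - E)²/E
   = (11 - 20.6)²/20.6 + (39 - 27.7)²/27.7 + (36 - 59.6)²/59.6 + (34 - 27.7)²/27.7 + (28 - 12.4)²/12.4
   = 4.474 + 4.610 + 9.345 + 1.433 + 19.626
   = 39.49
p-value < 0.0001

Since p-value < α = 0.1, we reject H₀.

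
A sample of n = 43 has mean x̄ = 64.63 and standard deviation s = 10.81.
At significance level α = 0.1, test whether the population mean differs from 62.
One-sample t-test:
H₀: μ = 62
H₁: μ ≠ 62
df = n - 1 = 42
t = (x̄ - μ₀) / (s/√n) = (64.63 - 62) / (10.81/√43) = 1.595
p-value = 0.1181

Since p-value > α = 0.1, we fail to reject H₀.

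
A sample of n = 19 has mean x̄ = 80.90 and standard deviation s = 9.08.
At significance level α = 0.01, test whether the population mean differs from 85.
One-sample t-test:
H₀: μ = 85
H₁: μ ≠ 85
df = n - 1 = 18
t = (x̄ - μ₀) / (s/√n) = (80.90 - 85) / (9.08/√19) = -1.968
p-value = 0.0646

Since p-value > α = 0.01, we fail to reject H₀.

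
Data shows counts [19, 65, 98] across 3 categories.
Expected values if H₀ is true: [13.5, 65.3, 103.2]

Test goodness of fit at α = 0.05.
Chi-square goodness of fit test:
H₀: observed counts match expected distribution
H₁: observed counts differ from expected distribution
df = k - 1 = 2
χ² = Σ(O - E)²/E
   = (19 - 13.5)²/13.5 + (65 - 65.3)²/65.3 + (98 - 103.2)²/103.2
   = 2.241 + 0.001 + 0.262
   = 2.50
p-value = 0.2859

Since p-value > α = 0.05, we fail to reject H₀.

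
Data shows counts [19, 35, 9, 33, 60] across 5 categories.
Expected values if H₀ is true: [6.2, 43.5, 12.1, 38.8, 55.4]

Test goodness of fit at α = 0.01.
Chi-square goodness of fit test:
H₀: observed counts match expected distribution
H₁: observed counts differ from expected distribution
df = k - 1 = 4
χ² = Σ(O - E)²/E
   = (19 - 6.2)²/6.2 + (35 - 43.5)²/43.5 + (9 - 12.1)²/12.1 + (33 - 38.8)²/38.8 + (60 - 55.4)²/55.4
   = 26.426 + 1.661 + 0.794 + 0.867 + 0.382
   = 30.13
p-value < 0.0001

Since p-value < α = 0.01, we reject H₀.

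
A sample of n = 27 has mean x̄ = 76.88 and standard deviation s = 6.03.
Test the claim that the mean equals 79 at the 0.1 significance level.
One-sample t-test:
H₀: μ = 79
H₁: μ ≠ 79
df = n - 1 = 26
t = (x̄ - μ₀) / (s/√n) = (76.88 - 79) / (6.03/√27) = -1.827
p-value = 0.0792

Since p-value < α = 0.1, we reject H₀.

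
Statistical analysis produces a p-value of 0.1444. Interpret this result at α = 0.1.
Since p = 0.1444 > α = 0.1, fail to reject H₀.
There is insufficient evidence to reject the null hypothesis; the result is not statistically significant at the 0.1 level.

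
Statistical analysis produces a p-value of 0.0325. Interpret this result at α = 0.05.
Since p = 0.0325 < α = 0.05, reject H₀.
There is sufficient evidence to reject the null hypothesis; the result is statistically significant at the 0.05 level.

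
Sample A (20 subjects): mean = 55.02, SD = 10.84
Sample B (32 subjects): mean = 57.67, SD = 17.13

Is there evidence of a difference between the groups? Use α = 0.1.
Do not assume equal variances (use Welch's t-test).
Welch's two-sample t-test:
H₀: μ₁ = μ₂
H₁: μ₁ ≠ μ₂
s₁²/n₁ = 10.84²/20 = 5.8753,  s₂²/n₂ = 17.13²/32 = 9.1699
SE = √(s₁²/n₁ + s₂²/n₂) = √(5.8753 + 9.1699) = 3.8788
df (Welch-Satterthwaite) = (s₁²/n₁ + s₂²/n₂)² / [(s₁²/n₁)²/(n₁-1) + (s₂²/n₂)²/(n₂-1)] ≈ 49.98
t = (x̄₁ - x̄₂) / SE = (55.02 - 57.67) / 3.8788 = -2.65 / 3.8788 = -0.683
p-value = 0.4976

Since p-value > α = 0.1, we fail to reject H₀.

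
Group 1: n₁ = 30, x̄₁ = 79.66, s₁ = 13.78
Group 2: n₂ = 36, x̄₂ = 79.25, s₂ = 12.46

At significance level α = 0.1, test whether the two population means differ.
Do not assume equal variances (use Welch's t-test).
Welch's two-sample t-test:
H₀: μ₁ = μ₂
H₁: μ₁ ≠ μ₂
s₁²/n₁ = 13.78²/30 = 6.3296,  s₂²/n₂ = 12.46²/36 = 4.3125
SE = √(s₁²/n₁ + s₂²/n₂) = √(6.3296 + 4.3125) = 3.2622
df (Welch-Satterthwaite) = (s₁²/n₁ + s₂²/n₂)² / [(s₁²/n₁)²/(n₁-1) + (s₂²/n₂)²/(n₂-1)] ≈ 59.21
t = (x̄₁ - x̄₂) / SE = (79.66 - 79.25) / 3.2622 = 0.41 / 3.2622 = 0.126
p-value = 0.9004

Since p-value > α = 0.1, we fail to reject H₀.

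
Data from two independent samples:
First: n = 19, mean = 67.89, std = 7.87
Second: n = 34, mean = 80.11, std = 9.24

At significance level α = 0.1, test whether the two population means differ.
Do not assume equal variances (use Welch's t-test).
Welch's two-sample t-test:
H₀: μ₁ = μ₂
H₁: μ₁ ≠ μ₂
s₁²/n₁ = 7.87²/19 = 3.2598,  s₂²/n₂ = 9.24²/34 = 2.5111
SE = √(s₁²/n₁ + s₂²/n₂) = √(3.2598 + 2.5111) = 2.4023
df (Welch-Satterthwaite) = (s₁²/n₁ + s₂²/n₂)² / [(s₁²/n₁)²/(n₁-1) + (s₂²/n₂)²/(n₂-1)] ≈ 42.62
t = (x̄₁ - x̄₂) / SE = (67.89 - 80.11) / 2.4023 = -12.22 / 2.4023 = -5.087
p-value < 0.0001

Since p-value < α = 0.1, we reject H₀.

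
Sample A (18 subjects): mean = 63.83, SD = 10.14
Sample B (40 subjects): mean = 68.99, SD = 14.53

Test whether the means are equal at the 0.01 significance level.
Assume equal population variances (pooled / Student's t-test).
Student's two-sample t-test (equal variances):
H₀: μ₁ = μ₂
H₁: μ₁ ≠ μ₂
df = n₁ + n₂ - 2 = 56
Pooled variance s_p² = [(n₁-1)s₁² + (n₂-1)s₂²] / (n₁ + n₂ - 2) = [(17)(10.14²) + (39)(14.53²)] / 56 = 178.2437
SE = √(s_p²(1/n₁ + 1/n₂)) = √(178.2437 × (1/18 + 1/40)) = 3.7893
t = (x̄₁ - x̄₂) / SE = (63.83 - 68.99) / 3.7893 = -5.16 / 3.7893 = -1.362
p-value = 0.1787

Since p-value > α = 0.01, we fail to reject H₀.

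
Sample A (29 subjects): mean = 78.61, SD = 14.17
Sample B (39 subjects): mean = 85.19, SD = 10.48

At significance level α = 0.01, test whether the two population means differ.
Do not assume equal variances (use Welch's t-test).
Welch's two-sample t-test:
H₀: μ₁ = μ₂
H₁: μ₁ ≠ μ₂
s₁²/n₁ = 14.17²/29 = 6.9238,  s₂²/n₂ = 10.48²/39 = 2.8162
SE = √(s₁²/n₁ + s₂²/n₂) = √(6.9238 + 2.8162) = 3.1209
df (Welch-Satterthwaite) = (s₁²/n₁ + s₂²/n₂)² / [(s₁²/n₁)²/(n₁-1) + (s₂²/n₂)²/(n₂-1)] ≈ 49.39
t = (x̄₁ - x̄₂) / SE = (78.61 - 85.19) / 3.1209 = -6.58 / 3.1209 = -2.108
p-value = 0.0401

Since p-value > α = 0.01, we fail to reject H₀.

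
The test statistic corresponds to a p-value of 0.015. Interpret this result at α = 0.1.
Since p = 0.015 < α = 0.1, reject H₀.
There is sufficient evidence to reject the null hypothesis; the result is statistically significant at the 0.1 level.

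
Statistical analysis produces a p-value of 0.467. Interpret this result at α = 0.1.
Since p = 0.467 > α = 0.1, fail to reject H₀.
There is insufficient evidence to reject the null hypothesis; the result is not statistically significant at the 0.1 level.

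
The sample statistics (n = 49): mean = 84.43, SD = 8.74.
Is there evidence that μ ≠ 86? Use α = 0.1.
One-sample t-test:
H₀: μ = 86
H₁: μ ≠ 86
df = n - 1 = 48
t = (x̄ - μ₀) / (s/√n) = (84.43 - 86) / (8.74/√49) = -1.257
p-value = 0.2147

Since p-value > α = 0.1, we fail to reject H₀.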